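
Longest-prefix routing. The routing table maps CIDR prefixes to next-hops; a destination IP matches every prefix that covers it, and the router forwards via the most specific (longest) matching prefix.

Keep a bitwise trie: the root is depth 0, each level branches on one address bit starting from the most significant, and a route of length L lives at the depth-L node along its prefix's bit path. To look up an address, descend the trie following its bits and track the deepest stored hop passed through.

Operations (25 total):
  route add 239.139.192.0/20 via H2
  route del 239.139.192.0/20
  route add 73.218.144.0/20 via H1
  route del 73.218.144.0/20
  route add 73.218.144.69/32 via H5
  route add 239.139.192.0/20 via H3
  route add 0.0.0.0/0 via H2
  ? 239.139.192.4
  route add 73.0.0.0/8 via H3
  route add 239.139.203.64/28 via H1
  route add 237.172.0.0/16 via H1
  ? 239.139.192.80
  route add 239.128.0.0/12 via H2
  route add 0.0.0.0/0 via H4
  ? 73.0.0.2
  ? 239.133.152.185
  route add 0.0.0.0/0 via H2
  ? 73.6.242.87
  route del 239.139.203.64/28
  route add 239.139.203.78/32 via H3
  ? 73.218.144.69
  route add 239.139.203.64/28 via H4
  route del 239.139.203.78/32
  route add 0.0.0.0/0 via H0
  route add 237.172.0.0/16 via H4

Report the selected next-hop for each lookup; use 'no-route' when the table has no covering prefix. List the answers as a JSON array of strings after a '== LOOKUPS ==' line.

Trace:
  + 239.139.192.0/20 (H2) depth=20
  - 239.139.192.0/20 clear@20
  + 73.218.144.0/20 (H1) depth=20
  - 73.218.144.0/20 clear@20
  + 73.218.144.69/32 (H5) depth=32
  + 239.139.192.0/20 (H3) depth=20
  + 0.0.0.0/0 (H2) depth=0
  ? 239.139.192.4  path d0:H2→d1:-→d2:-→d3:-→d4:-→d5:-→d6:-→d7:-→d8:-→d9:-→d10:-→d11:-→d12:-→d13:-→d14:-→d15:-→d16:-→d17:-→d18:-→d19:-→d20:H3  best=H3
  + 73.0.0.0/8 (H3) depth=8
  + 239.139.203.64/28 (H1) depth=28
  + 237.172.0.0/16 (H1) depth=16
  ? 239.139.192.80  path d0:H2→d1:-→d2:-→d3:-→d4:-→d5:-→d6:-→d7:-→d8:-→d9:-→d10:-→d11:-→d12:-→d13:-→d14:-→d15:-→d16:-→d17:-→d18:-→d19:-→d20:H3  best=H3
  + 239.128.0.0/12 (H2) depth=12
  + 0.0.0.0/0 (H4) depth=0
  ? 73.0.0.2  path d0:H4→d1:-→d2:-→d3:-→d4:-→d5:-→d6:-→d7:-→d8:H3  best=H3
  ? 239.133.152.185  path d0:H4→d1:-→d2:-→d3:-→d4:-→d5:-→d6:-→d7:-→d8:-→d9:-→d10:-→d11:-→d12:H2  best=H2
  + 0.0.0.0/0 (H2) depth=0
  ? 73.6.242.87  path d0:H2→d1:-→d2:-→d3:-→d4:-→d5:-→d6:-→d7:-→d8:H3  best=H3
  - 239.139.203.64/28 clear@28
  + 239.139.203.78/32 (H3) depth=32
  ? 73.218.144.69  path d0:H2→d1:-→d2:-→d3:-→d4:-→d5:-→d6:-→d7:-→d8:H3→d9:-→d10:-→d11:-→d12:-→d13:-→d14:-→d15:-→d16:-→d17:-→d18:-→d19:-→d20:-→d21:-→d22:-→d23:-→d24:-→d25:-→d26:-→d27:-→d28:-→d29:-→d30:-→d31:-→d32:H5  best=H5
  + 239.139.203.64/28 (H4) depth=28
  - 239.139.203.78/32 clear@32
  + 0.0.0.0/0 (H0) depth=0
  + 237.172.0.0/16 (H4) depth=16

== LOOKUPS ==
["H3","H3","H3","H2","H3","H5"]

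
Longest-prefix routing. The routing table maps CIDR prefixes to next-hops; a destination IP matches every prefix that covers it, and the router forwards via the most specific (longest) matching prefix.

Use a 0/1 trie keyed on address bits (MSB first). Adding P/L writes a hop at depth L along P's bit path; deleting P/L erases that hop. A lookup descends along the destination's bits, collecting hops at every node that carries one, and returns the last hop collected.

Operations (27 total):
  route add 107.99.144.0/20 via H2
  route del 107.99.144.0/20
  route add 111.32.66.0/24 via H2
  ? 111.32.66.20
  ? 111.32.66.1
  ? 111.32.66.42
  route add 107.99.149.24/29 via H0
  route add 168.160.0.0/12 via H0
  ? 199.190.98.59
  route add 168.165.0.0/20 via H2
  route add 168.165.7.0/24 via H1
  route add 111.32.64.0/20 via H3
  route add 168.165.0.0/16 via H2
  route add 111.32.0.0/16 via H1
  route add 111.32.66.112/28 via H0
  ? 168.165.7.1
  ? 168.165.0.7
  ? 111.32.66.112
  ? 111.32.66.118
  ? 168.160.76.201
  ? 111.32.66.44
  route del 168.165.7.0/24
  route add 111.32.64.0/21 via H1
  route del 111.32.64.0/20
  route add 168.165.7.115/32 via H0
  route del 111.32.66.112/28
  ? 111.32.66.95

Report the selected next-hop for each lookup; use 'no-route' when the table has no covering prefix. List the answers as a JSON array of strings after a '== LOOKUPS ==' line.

Trace:
  + 107.99.144.0/20 (H2) depth=20
  - 107.99.144.0/20 clear@20
  + 111.32.66.0/24 (H2) depth=24
  ? 111.32.66.20  path d0:-→d1:-→d2:-→d3:-→d4:-→d5:-→d6:-→d7:-→d8:-→d9:-→d10:-→d11:-→d12:-→d13:-→d14:-→d15:-→d16:-→d17:-→d18:-→d19:-→d20:-→d21:-→d22:-→d23:-→d24:H2  best=H2
  ? 111.32.66.1  path d0:-→d1:-→d2:-→d3:-→d4:-→d5:-→d6:-→d7:-→d8:-→d9:-→d10:-→d11:-→d12:-→d13:-→d14:-→d15:-→d16:-→d17:-→d18:-→d19:-→d20:-→d21:-→d22:-→d23:-→d24:H2  best=H2
  ? 111.32.66.42  path d0:-→d1:-→d2:-→d3:-→d4:-→d5:-→d6:-→d7:-→d8:-→d9:-→d10:-→d11:-→d12:-→d13:-→d14:-→d15:-→d16:-→d17:-→d18:-→d19:-→d20:-→d21:-→d22:-→d23:-→d24:H2  best=H2
  + 107.99.149.24/29 (H0) depth=29
  + 168.160.0.0/12 (H0) depth=12
  ? 199.190.98.59  path d0:-→d1:-  best=no-route
  + 168.165.0.0/20 (H2) depth=20
  + 168.165.7.0/24 (H1) depth=24
  + 111.32.64.0/20 (H3) depth=20
  + 168.165.0.0/16 (H2) depth=16
  + 111.32.0.0/16 (H1) depth=16
  + 111.32.66.112/28 (H0) depth=28
  ? 168.165.7.1  path d0:-→d1:-→d2:-→d3:-→d4:-→d5:-→d6:-→d7:-→d8:-→d9:-→d10:-→d11:-→d12:H0→d13:-→d14:-→d15:-→d16:H2→d17:-→d18:-→d19:-→d20:H2→d21:-→d22:-→d23:-→d24:H1  best=H1
  ? 168.165.0.7  path d0:-→d1:-→d2:-→d3:-→d4:-→d5:-→d6:-→d7:-→d8:-→d9:-→d10:-→d11:-→d12:H0→d13:-→d14:-→d15:-→d16:H2→d17:-→d18:-→d19:-→d20:H2→d21:-  best=H2
  ? 111.32.66.112  path d0:-→d1:-→d2:-→d3:-→d4:-→d5:-→d6:-→d7:-→d8:-→d9:-→d10:-→d11:-→d12:-→d13:-→d14:-→d15:-→d16:H1→d17:-→d18:-→d19:-→d20:H3→d21:-→d22:-→d23:-→d24:H2→d25:-→d26:-→d27:-→d28:H0  best=H0
  ? 111.32.66.118  path d0:-→d1:-→d2:-→d3:-→d4:-→d5:-→d6:-→d7:-→d8:-→d9:-→d10:-→d11:-→d12:-→d13:-→d14:-→d15:-→d16:H1→d17:-→d18:-→d19:-→d20:H3→d21:-→d22:-→d23:-→d24:H2→d25:-→d26:-→d27:-→d28:H0  best=H0
  ? 168.160.76.201  path d0:-→d1:-→d2:-→d3:-→d4:-→d5:-→d6:-→d7:-→d8:-→d9:-→d10:-→d11:-→d12:H0→d13:-  best=H0
  ? 111.32.66.44  path d0:-→d1:-→d2:-→d3:-→d4:-→d5:-→d6:-→d7:-→d8:-→d9:-→d10:-→d11:-→d12:-→d13:-→d14:-→d15:-→d16:H1→d17:-→d18:-→d19:-→d20:H3→d21:-→d22:-→d23:-→d24:H2→d25:-  best=H2
  - 168.165.7.0/24 clear@24
  + 111.32.64.0/21 (H1) depth=21
  - 111.32.64.0/20 clear@20
  + 168.165.7.115/32 (H0) depth=32
  - 111.32.66.112/28 clear@28
  ? 111.32.66.95  path d0:-→d1:-→d2:-→d3:-→d4:-→d5:-→d6:-→d7:-→d8:-→d9:-→d10:-→d11:-→d12:-→d13:-→d14:-→d15:-→d16:H1→d17:-→d18:-→d19:-→d20:-→d21:H1→d22:-→d23:-→d24:H2→d25:-→d26:-  best=H2

== LOOKUPS ==
["H2","H2","H2","no-route","H1","H2","H0","H0","H0","H2","H2"]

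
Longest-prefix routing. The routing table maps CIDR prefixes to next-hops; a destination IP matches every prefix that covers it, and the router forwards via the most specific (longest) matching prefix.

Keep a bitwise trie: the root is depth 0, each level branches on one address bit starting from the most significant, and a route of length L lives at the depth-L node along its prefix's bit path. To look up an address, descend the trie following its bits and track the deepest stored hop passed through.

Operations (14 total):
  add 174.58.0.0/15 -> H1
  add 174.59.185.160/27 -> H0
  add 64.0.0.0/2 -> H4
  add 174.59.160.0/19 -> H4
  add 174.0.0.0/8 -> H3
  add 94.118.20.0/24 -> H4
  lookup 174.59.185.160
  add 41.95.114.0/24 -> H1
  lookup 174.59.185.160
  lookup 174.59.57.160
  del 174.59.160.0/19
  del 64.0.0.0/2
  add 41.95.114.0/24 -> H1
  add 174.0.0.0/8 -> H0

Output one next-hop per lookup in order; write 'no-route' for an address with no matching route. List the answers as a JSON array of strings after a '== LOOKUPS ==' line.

Process each operation:
  + 174.58.0.0/15 (H1) depth=15
  + 174.59.185.160/27 (H0) depth=27
  + 64.0.0.0/2 (H4) depth=2
  + 174.59.160.0/19 (H4) depth=19
  + 174.0.0.0/8 (H3) depth=8
  + 94.118.20.0/24 (H4) depth=24
  lookup 174.59.185.160: bits 101011100011101110111001101 walk d0:-→d1:-→d2:-→d3:-→d4:-→d5:-→d6:-→d7:-→d8:H3→d9:-→d10:-→d11:-→d12:-→d13:-→d14:-→d15:H1→d16:-→d17:-→d18:-→d19:H4→d20:-→d21:-→d22:-→d23:-→d24:-→d25:-→d26:-→d27:H0 -> H0
  + 41.95.114.0/24 (H1) depth=24
  lookup 174.59.185.160: bits 101011100011101110111001101 walk d0:-→d1:-→d2:-→d3:-→d4:-→d5:-→d6:-→d7:-→d8:H3→d9:-→d10:-→d11:-→d12:-→d13:-→d14:-→d15:H1→d16:-→d17:-→d18:-→d19:H4→d20:-→d21:-→d22:-→d23:-→d24:-→d25:-→d26:-→d27:H0 -> H0
  lookup 174.59.57.160: bits 1010111000111011 walk d0:-→d1:-→d2:-→d3:-→d4:-→d5:-→d6:-→d7:-→d8:H3→d9:-→d10:-→d11:-→d12:-→d13:-→d14:-→d15:H1→d16:- -> H1
  - 174.59.160.0/19 clear@19
  - 64.0.0.0/2 clear@2
  + 41.95.114.0/24 (H1) depth=24
  + 174.0.0.0/8 (H0) depth=8

== LOOKUPS ==
["H0","H0","H1"]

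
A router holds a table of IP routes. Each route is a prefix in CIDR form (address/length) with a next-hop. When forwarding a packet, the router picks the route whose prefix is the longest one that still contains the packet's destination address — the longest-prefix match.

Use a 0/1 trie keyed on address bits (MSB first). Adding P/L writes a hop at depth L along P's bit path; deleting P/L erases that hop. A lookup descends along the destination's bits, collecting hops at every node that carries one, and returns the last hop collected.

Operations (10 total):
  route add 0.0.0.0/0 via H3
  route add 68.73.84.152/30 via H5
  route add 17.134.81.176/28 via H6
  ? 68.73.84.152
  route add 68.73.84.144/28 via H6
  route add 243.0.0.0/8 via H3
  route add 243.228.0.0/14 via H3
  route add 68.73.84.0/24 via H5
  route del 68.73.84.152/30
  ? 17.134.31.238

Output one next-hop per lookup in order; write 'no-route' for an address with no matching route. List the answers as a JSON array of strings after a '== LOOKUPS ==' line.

Apply in order:
  add 0.0.0.0/0 -> H3 at depth 0
  add 68.73.84.152/30 -> H5 at depth 30
  add 17.134.81.176/28 -> H6 at depth 28
  lookup 68.73.84.152: bits 010001000100100101010100100110 walk d0:H3→d1:-→d2:-→d3:-→d4:-→d5:-→d6:-→d7:-→d8:-→d9:-→d10:-→d11:-→d12:-→d13:-→d14:-→d15:-→d16:-→d17:-→d18:-→d19:-→d20:-→d21:-→d22:-→d23:-→d24:-→d25:-→d26:-→d27:-→d28:-→d29:-→d30:H5 -> H5
  add 68.73.84.144/28 -> H6 at depth 28
  add 243.0.0.0/8 -> H3 at depth 8
  add 243.228.0.0/14 -> H3 at depth 14
  add 68.73.84.0/24 -> H5 at depth 24
  del 68.73.84.152/30 (clear depth 30)
  lookup 17.134.31.238: bits 00010001100001100 walk d0:H3→d1:-→d2:-→d3:-→d4:-→d5:-→d6:-→d7:-→d8:-→d9:-→d10:-→d11:-→d12:-→d13:-→d14:-→d15:-→d16:-→d17:- -> H3

== LOOKUPS ==
["H5","H3"]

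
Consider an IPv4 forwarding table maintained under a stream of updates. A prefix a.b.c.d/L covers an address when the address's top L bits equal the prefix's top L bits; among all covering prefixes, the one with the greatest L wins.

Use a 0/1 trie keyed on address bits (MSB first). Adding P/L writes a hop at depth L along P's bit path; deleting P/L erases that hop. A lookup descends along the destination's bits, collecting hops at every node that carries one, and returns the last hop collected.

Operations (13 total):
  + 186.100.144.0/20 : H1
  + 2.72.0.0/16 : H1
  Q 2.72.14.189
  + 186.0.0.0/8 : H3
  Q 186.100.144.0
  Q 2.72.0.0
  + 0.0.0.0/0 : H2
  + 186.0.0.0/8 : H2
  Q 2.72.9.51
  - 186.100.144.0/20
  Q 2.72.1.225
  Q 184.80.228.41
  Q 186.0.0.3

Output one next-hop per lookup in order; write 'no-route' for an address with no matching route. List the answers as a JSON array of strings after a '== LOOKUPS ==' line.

Process each operation:
  add 186.100.144.0/20 -> H1 at depth 20
  add 2.72.0.0/16 -> H1 at depth 16
  ? 2.72.14.189  path d0:-→d1:-→d2:-→d3:-→d4:-→d5:-→d6:-→d7:-→d8:-→d9:-→d10:-→d11:-→d12:-→d13:-→d14:-→d15:-→d16:H1  best=H1
  add 186.0.0.0/8 -> H3 at depth 8
  ? 186.100.144.0  path d0:-→d1:-→d2:-→d3:-→d4:-→d5:-→d6:-→d7:-→d8:H3→d9:-→d10:-→d11:-→d12:-→d13:-→d14:-→d15:-→d16:-→d17:-→d18:-→d19:-→d20:H1  best=H1
  ? 2.72.0.0  path d0:-→d1:-→d2:-→d3:-→d4:-→d5:-→d6:-→d7:-→d8:-→d9:-→d10:-→d11:-→d12:-→d13:-→d14:-→d15:-→d16:H1  best=H1
  add 0.0.0.0/0 -> H2 at depth 0
  add 186.0.0.0/8 -> H2 at depth 8
  ? 2.72.9.51  path d0:H2→d1:-→d2:-→d3:-→d4:-→d5:-→d6:-→d7:-→d8:-→d9:-→d10:-→d11:-→d12:-→d13:-→d14:-→d15:-→d16:H1  best=H1
  del 186.100.144.0/20 (clear depth 20)
  ? 2.72.1.225  path d0:H2→d1:-→d2:-→d3:-→d4:-→d5:-→d6:-→d7:-→d8:-→d9:-→d10:-→d11:-→d12:-→d13:-→d14:-→d15:-→d16:H1  best=H1
  ? 184.80.228.41  path d0:H2→d1:-→d2:-→d3:-→d4:-→d5:-→d6:-  best=H2
  ? 186.0.0.3  path d0:H2→d1:-→d2:-→d3:-→d4:-→d5:-→d6:-→d7:-→d8:H2→d9:-  best=H2

== LOOKUPS ==
["H1","H1","H1","H1","H1","H2","H2"]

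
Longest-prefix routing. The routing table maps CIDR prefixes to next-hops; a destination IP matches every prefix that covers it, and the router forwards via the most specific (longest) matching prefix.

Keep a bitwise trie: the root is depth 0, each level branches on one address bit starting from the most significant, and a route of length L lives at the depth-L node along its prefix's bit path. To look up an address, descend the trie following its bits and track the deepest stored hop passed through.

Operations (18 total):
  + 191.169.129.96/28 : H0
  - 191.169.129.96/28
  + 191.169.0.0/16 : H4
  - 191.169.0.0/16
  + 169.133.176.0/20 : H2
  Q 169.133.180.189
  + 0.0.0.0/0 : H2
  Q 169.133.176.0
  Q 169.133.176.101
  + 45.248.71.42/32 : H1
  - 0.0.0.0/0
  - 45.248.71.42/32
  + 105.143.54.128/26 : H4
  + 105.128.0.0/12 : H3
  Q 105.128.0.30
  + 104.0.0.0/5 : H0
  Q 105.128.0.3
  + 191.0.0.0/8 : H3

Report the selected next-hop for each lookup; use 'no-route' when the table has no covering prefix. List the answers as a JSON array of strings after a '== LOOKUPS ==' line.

Apply in order:
  add 191.169.129.96/28 -> H0 at depth 28
  - 191.169.129.96/28 clear@28
  add 191.169.0.0/16 -> H4 at depth 16
  - 191.169.0.0/16 clear@16
  add 169.133.176.0/20 -> H2 at depth 20
  lookup 169.133.180.189: bits 10101001100001011011 walk d0:-→d1:-→d2:-→d3:-→d4:-→d5:-→d6:-→d7:-→d8:-→d9:-→d10:-→d11:-→d12:-→d13:-→d14:-→d15:-→d16:-→d17:-→d18:-→d19:-→d20:H2 -> H2
  add 0.0.0.0/0 -> H2 at depth 0
  lookup 169.133.176.0: bits 10101001100001011011 walk d0:H2→d1:-→d2:-→d3:-→d4:-→d5:-→d6:-→d7:-→d8:-→d9:-→d10:-→d11:-→d12:-→d13:-→d14:-→d15:-→d16:-→d17:-→d18:-→d19:-→d20:H2 -> H2
  lookup 169.133.176.101: bits 10101001100001011011 walk d0:H2→d1:-→d2:-→d3:-→d4:-→d5:-→d6:-→d7:-→d8:-→d9:-→d10:-→d11:-→d12:-→d13:-→d14:-→d15:-→d16:-→d17:-→d18:-→d19:-→d20:H2 -> H2
  add 45.248.71.42/32 -> H1 at depth 32
  - 0.0.0.0/0 clear@0
  - 45.248.71.42/32 clear@32
  add 105.143.54.128/26 -> H4 at depth 26
  add 105.128.0.0/12 -> H3 at depth 12
  lookup 105.128.0.30: bits 011010011000 walk d0:-→d1:-→d2:-→d3:-→d4:-→d5:-→d6:-→d7:-→d8:-→d9:-→d10:-→d11:-→d12:H3 -> H3
  add 104.0.0.0/5 -> H0 at depth 5
  lookup 105.128.0.3: bits 011010011000 walk d0:-→d1:-→d2:-→d3:-→d4:-→d5:H0→d6:-→d7:-→d8:-→d9:-→d10:-→d11:-→d12:H3 -> H3
  add 191.0.0.0/8 -> H3 at depth 8

== LOOKUPS ==
["H2","H2","H2","H3","H3"]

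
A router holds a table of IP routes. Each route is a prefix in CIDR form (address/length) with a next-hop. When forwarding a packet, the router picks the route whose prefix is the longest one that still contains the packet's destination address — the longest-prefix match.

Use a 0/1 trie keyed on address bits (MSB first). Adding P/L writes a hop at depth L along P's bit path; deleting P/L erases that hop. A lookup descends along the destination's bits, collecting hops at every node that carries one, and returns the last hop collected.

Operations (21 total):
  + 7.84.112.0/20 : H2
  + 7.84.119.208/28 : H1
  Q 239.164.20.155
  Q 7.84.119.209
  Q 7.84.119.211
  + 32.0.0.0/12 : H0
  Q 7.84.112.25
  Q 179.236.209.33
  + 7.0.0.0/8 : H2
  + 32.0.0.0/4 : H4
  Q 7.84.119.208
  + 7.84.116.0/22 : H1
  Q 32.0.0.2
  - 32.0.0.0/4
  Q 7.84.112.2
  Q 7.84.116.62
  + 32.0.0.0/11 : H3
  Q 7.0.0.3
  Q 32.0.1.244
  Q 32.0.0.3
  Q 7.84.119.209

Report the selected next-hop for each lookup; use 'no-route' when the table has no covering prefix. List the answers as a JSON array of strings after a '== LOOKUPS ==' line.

Process each operation:
  add 7.84.112.0/20 -> H2 at depth 20
  add 7.84.119.208/28 -> H1 at depth 28
  Q 239.164.20.155: descend ε ; hops seen [∅] ; pick no-route
  Q 7.84.119.209: descend 0000011101010100011101111101 ; hops seen [H2,H1] ; pick H1
  Q 7.84.119.211: descend 0000011101010100011101111101 ; hops seen [H2,H1] ; pick H1
  add 32.0.0.0/12 -> H0 at depth 12
  Q 7.84.112.25: descend 000001110101010001110 ; hops seen [H2] ; pick H2
  Q 179.236.209.33: descend ε ; hops seen [∅] ; pick no-route
  add 7.0.0.0/8 -> H2 at depth 8
  add 32.0.0.0/4 -> H4 at depth 4
  Q 7.84.119.208: descend 0000011101010100011101111101 ; hops seen [H2,H2,H1] ; pick H1
  add 7.84.116.0/22 -> H1 at depth 22
  Q 32.0.0.2: descend 001000000000 ; hops seen [H4,H0] ; pick H0
  - 32.0.0.0/4 clear@4
  Q 7.84.112.2: descend 000001110101010001110 ; hops seen [H2,H2] ; pick H2
  Q 7.84.116.62: descend 0000011101010100011101 ; hops seen [H2,H2,H1] ; pick H1
  add 32.0.0.0/11 -> H3 at depth 11
  Q 7.0.0.3: descend 000001110 ; hops seen [H2] ; pick H2
  Q 32.0.1.244: descend 001000000000 ; hops seen [H3,H0] ; pick H0
  Q 32.0.0.3: descend 001000000000 ; hops seen [H3,H0] ; pick H0
  Q 7.84.119.209: descend 0000011101010100011101111101 ; hops seen [H2,H2,H1,H1] ; pick H1

== LOOKUPS ==
["no-route","H1","H1","H2","no-route","H1","H0","H2","H1","H2","H0","H0","H1"]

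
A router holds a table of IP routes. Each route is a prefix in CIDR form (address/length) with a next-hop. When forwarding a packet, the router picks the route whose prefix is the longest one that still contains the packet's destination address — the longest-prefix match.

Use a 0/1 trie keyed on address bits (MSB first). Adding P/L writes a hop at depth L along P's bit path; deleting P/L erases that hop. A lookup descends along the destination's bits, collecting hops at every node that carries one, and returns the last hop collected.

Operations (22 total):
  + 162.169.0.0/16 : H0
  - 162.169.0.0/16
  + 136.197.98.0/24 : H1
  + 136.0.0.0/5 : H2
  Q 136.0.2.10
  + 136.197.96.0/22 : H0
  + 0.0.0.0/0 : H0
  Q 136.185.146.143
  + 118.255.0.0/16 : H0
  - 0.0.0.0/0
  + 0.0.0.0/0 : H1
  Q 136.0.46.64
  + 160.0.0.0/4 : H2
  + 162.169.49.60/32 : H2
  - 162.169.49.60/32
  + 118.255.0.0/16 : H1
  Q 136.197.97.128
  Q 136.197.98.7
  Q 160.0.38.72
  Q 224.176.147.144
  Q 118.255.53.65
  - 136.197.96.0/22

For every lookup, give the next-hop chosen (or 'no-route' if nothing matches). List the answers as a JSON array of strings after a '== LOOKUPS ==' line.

Apply in order:
  add 162.169.0.0/16 -> H0 at depth 16
  del 162.169.0.0/16 (clear depth 16)
  add 136.197.98.0/24 -> H1 at depth 24
  add 136.0.0.0/5 -> H2 at depth 5
  ? 136.0.2.10  path d0:-→d1:-→d2:-→d3:-→d4:-→d5:H2→d6:-→d7:-→d8:-  best=H2
  add 136.197.96.0/22 -> H0 at depth 22
  add 0.0.0.0/0 -> H0 at depth 0
  ? 136.185.146.143  path d0:H0→d1:-→d2:-→d3:-→d4:-→d5:H2→d6:-→d7:-→d8:-→d9:-  best=H2
  add 118.255.0.0/16 -> H0 at depth 16
  del 0.0.0.0/0 (clear depth 0)
  add 0.0.0.0/0 -> H1 at depth 0
  ? 136.0.46.64  path d0:H1→d1:-→d2:-→d3:-→d4:-→d5:H2→d6:-→d7:-→d8:-  best=H2
  add 160.0.0.0/4 -> H2 at depth 4
  add 162.169.49.60/32 -> H2 at depth 32
  del 162.169.49.60/32 (clear depth 32)
  add 118.255.0.0/16 -> H1 at depth 16
  ? 136.197.97.128  path d0:H1→d1:-→d2:-→d3:-→d4:-→d5:H2→d6:-→d7:-→d8:-→d9:-→d10:-→d11:-→d12:-→d13:-→d14:-→d15:-→d16:-→d17:-→d18:-→d19:-→d20:-→d21:-→d22:H0  best=H0
  ? 136.197.98.7  path d0:H1→d1:-→d2:-→d3:-→d4:-→d5:H2→d6:-→d7:-→d8:-→d9:-→d10:-→d11:-→d12:-→d13:-→d14:-→d15:-→d16:-→d17:-→d18:-→d19:-→d20:-→d21:-→d22:H0→d23:-→d24:H1  best=H1
  ? 160.0.38.72  path d0:H1→d1:-→d2:-→d3:-→d4:H2→d5:-→d6:-  best=H2
  ? 224.176.147.144  path d0:H1→d1:-  best=H1
  ? 118.255.53.65  path d0:H1→d1:-→d2:-→d3:-→d4:-→d5:-→d6:-→d7:-→d8:-→d9:-→d10:-→d11:-→d12:-→d13:-→d14:-→d15:-→d16:H1  best=H1
  del 136.197.96.0/22 (clear depth 22)

== LOOKUPS ==
["H2","H2","H2","H0","H1","H2","H1","H1"]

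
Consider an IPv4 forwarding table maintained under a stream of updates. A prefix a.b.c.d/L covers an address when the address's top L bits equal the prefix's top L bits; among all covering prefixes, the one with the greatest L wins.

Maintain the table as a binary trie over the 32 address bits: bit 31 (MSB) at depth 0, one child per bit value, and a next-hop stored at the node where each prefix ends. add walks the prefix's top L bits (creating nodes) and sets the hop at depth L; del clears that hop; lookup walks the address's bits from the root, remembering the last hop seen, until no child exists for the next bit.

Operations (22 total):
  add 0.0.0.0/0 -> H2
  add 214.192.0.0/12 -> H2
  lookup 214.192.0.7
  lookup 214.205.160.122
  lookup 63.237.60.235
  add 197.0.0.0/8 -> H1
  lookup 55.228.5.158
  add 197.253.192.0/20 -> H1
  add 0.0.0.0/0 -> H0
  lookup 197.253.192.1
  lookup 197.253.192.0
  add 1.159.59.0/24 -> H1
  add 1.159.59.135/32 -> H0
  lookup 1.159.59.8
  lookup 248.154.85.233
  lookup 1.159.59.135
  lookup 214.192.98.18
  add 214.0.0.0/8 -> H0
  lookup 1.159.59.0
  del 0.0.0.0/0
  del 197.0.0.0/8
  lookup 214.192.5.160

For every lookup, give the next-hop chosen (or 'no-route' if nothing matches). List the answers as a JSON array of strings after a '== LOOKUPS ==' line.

Process each operation:
  add 0.0.0.0/0 -> H2 at depth 0
  add 214.192.0.0/12 -> H2 at depth 12
  Q 214.192.0.7: descend 110101101100 ; hops seen [H2,H2] ; pick H2
  Q 214.205.160.122: descend 110101101100 ; hops seen [H2,H2] ; pick H2
  Q 63.237.60.235: descend ε ; hops seen [H2] ; pick H2
  add 197.0.0.0/8 -> H1 at depth 8
  Q 55.228.5.158: descend ε ; hops seen [H2] ; pick H2
  add 197.253.192.0/20 -> H1 at depth 20
  add 0.0.0.0/0 -> H0 at depth 0
  Q 197.253.192.1: descend 11000101111111011100 ; hops seen [H0,H1,H1] ; pick H1
  Q 197.253.192.0: descend 11000101111111011100 ; hops seen [H0,H1,H1] ; pick H1
  add 1.159.59.0/24 -> H1 at depth 24
  add 1.159.59.135/32 -> H0 at depth 32
  Q 1.159.59.8: descend 000000011001111100111011 ; hops seen [H0,H1] ; pick H1
  Q 248.154.85.233: descend 11 ; hops seen [H0] ; pick H0
  Q 1.159.59.135: descend 00000001100111110011101110000111 ; hops seen [H0,H1,H0] ; pick H0
  Q 214.192.98.18: descend 110101101100 ; hops seen [H0,H2] ; pick H2
  add 214.0.0.0/8 -> H0 at depth 8
  Q 1.159.59.0: descend 000000011001111100111011 ; hops seen [H0,H1] ; pick H1
  - 0.0.0.0/0 clear@0
  - 197.0.0.0/8 clear@8
  Q 214.192.5.160: descend 110101101100 ; hops seen [H0,H2] ; pick H2

== LOOKUPS ==
["H2","H2","H2","H2","H1","H1","H1","H0","H0","H2","H1","H2"]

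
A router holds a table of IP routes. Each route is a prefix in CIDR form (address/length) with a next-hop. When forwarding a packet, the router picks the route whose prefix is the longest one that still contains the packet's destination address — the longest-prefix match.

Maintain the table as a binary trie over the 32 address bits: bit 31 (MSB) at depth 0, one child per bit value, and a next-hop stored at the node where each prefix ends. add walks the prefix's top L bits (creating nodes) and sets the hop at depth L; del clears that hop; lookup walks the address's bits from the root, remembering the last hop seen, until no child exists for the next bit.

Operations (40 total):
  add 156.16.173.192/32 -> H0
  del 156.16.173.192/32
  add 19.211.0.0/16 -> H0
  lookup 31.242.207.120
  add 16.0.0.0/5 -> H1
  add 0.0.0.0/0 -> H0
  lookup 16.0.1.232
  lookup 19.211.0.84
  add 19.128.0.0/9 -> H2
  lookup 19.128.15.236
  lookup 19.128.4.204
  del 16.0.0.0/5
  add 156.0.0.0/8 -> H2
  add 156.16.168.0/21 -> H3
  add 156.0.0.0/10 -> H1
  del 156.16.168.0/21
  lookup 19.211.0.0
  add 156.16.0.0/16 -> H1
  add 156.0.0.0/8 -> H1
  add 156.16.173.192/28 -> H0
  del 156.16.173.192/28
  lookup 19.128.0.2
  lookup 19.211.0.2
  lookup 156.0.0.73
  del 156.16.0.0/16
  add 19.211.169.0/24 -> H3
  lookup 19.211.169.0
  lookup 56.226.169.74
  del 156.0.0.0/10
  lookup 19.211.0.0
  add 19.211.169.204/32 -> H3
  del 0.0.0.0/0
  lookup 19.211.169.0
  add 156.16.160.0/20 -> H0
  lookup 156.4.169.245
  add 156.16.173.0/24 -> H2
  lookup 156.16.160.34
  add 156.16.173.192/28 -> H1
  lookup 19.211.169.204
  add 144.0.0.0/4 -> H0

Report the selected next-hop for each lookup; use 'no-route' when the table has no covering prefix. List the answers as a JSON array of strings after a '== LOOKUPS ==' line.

Apply in order:
  add 156.16.173.192/32 -> H0 at depth 32
  del 156.16.173.192/32 (clear depth 32)
  add 19.211.0.0/16 -> H0 at depth 16
  lookup 31.242.207.120: bits 0001 walk d0:-→d1:-→d2:-→d3:-→d4:- -> no-route
  add 16.0.0.0/5 -> H1 at depth 5
  add 0.0.0.0/0 -> H0 at depth 0
  lookup 16.0.1.232: bits 000100 walk d0:H0→d1:-→d2:-→d3:-→d4:-→d5:H1→d6:- -> H1
  lookup 19.211.0.84: bits 0001001111010011 walk d0:H0→d1:-→d2:-→d3:-→d4:-→d5:H1→d6:-→d7:-→d8:-→d9:-→d10:-→d11:-→d12:-→d13:-→d14:-→d15:-→d16:H0 -> H0
  add 19.128.0.0/9 -> H2 at depth 9
  lookup 19.128.15.236: bits 000100111 walk d0:H0→d1:-→d2:-→d3:-→d4:-→d5:H1→d6:-→d7:-→d8:-→d9:H2 -> H2
  lookup 19.128.4.204: bits 000100111 walk d0:H0→d1:-→d2:-→d3:-→d4:-→d5:H1→d6:-→d7:-→d8:-→d9:H2 -> H2
  del 16.0.0.0/5 (clear depth 5)
  add 156.0.0.0/8 -> H2 at depth 8
  add 156.16.168.0/21 -> H3 at depth 21
  add 156.0.0.0/10 -> H1 at depth 10
  del 156.16.168.0/21 (clear depth 21)
  lookup 19.211.0.0: bits 0001001111010011 walk d0:H0→d1:-→d2:-→d3:-→d4:-→d5:-→d6:-→d7:-→d8:-→d9:H2→d10:-→d11:-→d12:-→d13:-→d14:-→d15:-→d16:H0 -> H0
  add 156.16.0.0/16 -> H1 at depth 16
  add 156.0.0.0/8 -> H1 at depth 8
  add 156.16.173.192/28 -> H0 at depth 28
  del 156.16.173.192/28 (clear depth 28)
  lookup 19.128.0.2: bits 000100111 walk d0:H0→d1:-→d2:-→d3:-→d4:-→d5:-→d6:-→d7:-→d8:-→d9:H2 -> H2
  lookup 19.211.0.2: bits 0001001111010011 walk d0:H0→d1:-→d2:-→d3:-→d4:-→d5:-→d6:-→d7:-→d8:-→d9:H2→d10:-→d11:-→d12:-→d13:-→d14:-→d15:-→d16:H0 -> H0
  lookup 156.0.0.73: bits 10011100000 walk d0:H0→d1:-→d2:-→d3:-→d4:-→d5:-→d6:-→d7:-→d8:H1→d9:-→d10:H1→d11:- -> H1
  del 156.16.0.0/16 (clear depth 16)
  add 19.211.169.0/24 -> H3 at depth 24
  lookup 19.211.169.0: bits 000100111101001110101001 walk d0:H0→d1:-→d2:-→d3:-→d4:-→d5:-→d6:-→d7:-→d8:-→d9:H2→d10:-→d11:-→d12:-→d13:-→d14:-→d15:-→d16:H0→d17:-→d18:-→d19:-→d20:-→d21:-→d22:-→d23:-→d24:H3 -> H3
  lookup 56.226.169.74: bits 00 walk d0:H0→d1:-→d2:- -> H0
  del 156.0.0.0/10 (clear depth 10)
  lookup 19.211.0.0: bits 0001001111010011 walk d0:H0→d1:-→d2:-→d3:-→d4:-→d5:-→d6:-→d7:-→d8:-→d9:H2→d10:-→d11:-→d12:-→d13:-→d14:-→d15:-→d16:H0 -> H0
  add 19.211.169.204/32 -> H3 at depth 32
  del 0.0.0.0/0 (clear depth 0)
  lookup 19.211.169.0: bits 000100111101001110101001 walk d0:-→d1:-→d2:-→d3:-→d4:-→d5:-→d6:-→d7:-→d8:-→d9:H2→d10:-→d11:-→d12:-→d13:-→d14:-→d15:-→d16:H0→d17:-→d18:-→d19:-→d20:-→d21:-→d22:-→d23:-→d24:H3 -> H3
  add 156.16.160.0/20 -> H0 at depth 20
  lookup 156.4.169.245: bits 10011100000 walk d0:-→d1:-→d2:-→d3:-→d4:-→d5:-→d6:-→d7:-→d8:H1→d9:-→d10:-→d11:- -> H1
  add 156.16.173.0/24 -> H2 at depth 24
  lookup 156.16.160.34: bits 10011100000100001010 walk d0:-→d1:-→d2:-→d3:-→d4:-→d5:-→d6:-→d7:-→d8:H1→d9:-→d10:-→d11:-→d12:-→d13:-→d14:-→d15:-→d16:-→d17:-→d18:-→d19:-→d20:H0 -> H0
  add 156.16.173.192/28 -> H1 at depth 28
  lookup 19.211.169.204: bits 00010011110100111010100111001100 walk d0:-→d1:-→d2:-→d3:-→d4:-→d5:-→d6:-→d7:-→d8:-→d9:H2→d10:-→d11:-→d12:-→d13:-→d14:-→d15:-→d16:H0→d17:-→d18:-→d19:-→d20:-→d21:-→d22:-→d23:-→d24:H3→d25:-→d26:-→d27:-→d28:-→d29:-→d30:-→d31:-→d32:H3 -> H3
  add 144.0.0.0/4 -> H0 at depth 4

== LOOKUPS ==
["no-route","H1","H0","H2","H2","H0","H2","H0","H1","H3","H0","H0","H3","H1","H0","H3"]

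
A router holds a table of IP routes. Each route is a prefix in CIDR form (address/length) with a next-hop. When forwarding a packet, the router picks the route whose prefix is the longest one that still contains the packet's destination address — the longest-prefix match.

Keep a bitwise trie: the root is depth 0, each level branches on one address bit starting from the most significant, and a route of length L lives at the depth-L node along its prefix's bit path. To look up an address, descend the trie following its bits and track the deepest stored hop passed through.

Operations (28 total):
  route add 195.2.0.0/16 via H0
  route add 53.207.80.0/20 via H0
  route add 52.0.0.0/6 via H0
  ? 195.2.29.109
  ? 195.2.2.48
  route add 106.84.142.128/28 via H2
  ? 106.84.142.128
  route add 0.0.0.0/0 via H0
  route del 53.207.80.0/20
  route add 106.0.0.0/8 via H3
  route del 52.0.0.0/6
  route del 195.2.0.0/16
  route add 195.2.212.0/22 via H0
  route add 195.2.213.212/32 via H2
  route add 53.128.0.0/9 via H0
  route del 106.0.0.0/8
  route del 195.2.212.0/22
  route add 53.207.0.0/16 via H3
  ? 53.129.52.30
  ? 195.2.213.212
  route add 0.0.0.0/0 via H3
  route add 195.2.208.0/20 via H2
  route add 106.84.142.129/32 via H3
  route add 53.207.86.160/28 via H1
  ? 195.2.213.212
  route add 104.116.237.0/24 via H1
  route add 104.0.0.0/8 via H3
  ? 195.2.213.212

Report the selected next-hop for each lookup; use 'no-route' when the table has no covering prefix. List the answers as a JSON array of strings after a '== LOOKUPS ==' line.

Apply in order:
  add 195.2.0.0/16 -> H0 at depth 16
  add 53.207.80.0/20 -> H0 at depth 20
  add 52.0.0.0/6 -> H0 at depth 6
  Q 195.2.29.109: descend 1100001100000010 ; hops seen [H0] ; pick H0
  Q 195.2.2.48: descend 1100001100000010 ; hops seen [H0] ; pick H0
  add 106.84.142.128/28 -> H2 at depth 28
  Q 106.84.142.128: descend 0110101001010100100011101000 ; hops seen [H2] ; pick H2
  add 0.0.0.0/0 -> H0 at depth 0
  del 53.207.80.0/20 (clear depth 20)
  add 106.0.0.0/8 -> H3 at depth 8
  del 52.0.0.0/6 (clear depth 6)
  del 195.2.0.0/16 (clear depth 16)
  add 195.2.212.0/22 -> H0 at depth 22
  add 195.2.213.212/32 -> H2 at depth 32
  add 53.128.0.0/9 -> H0 at depth 9
  del 106.0.0.0/8 (clear depth 8)
  del 195.2.212.0/22 (clear depth 22)
  add 53.207.0.0/16 -> H3 at depth 16
  Q 53.129.52.30: descend 001101011 ; hops seen [H0,H0] ; pick H0
  Q 195.2.213.212: descend 11000011000000101101010111010100 ; hops seen [H0,H2] ; pick H2
  add 0.0.0.0/0 -> H3 at depth 0
  add 195.2.208.0/20 -> H2 at depth 20
  add 106.84.142.129/32 -> H3 at depth 32
  add 53.207.86.160/28 -> H1 at depth 28
  Q 195.2.213.212: descend 11000011000000101101010111010100 ; hops seen [H3,H2,H2] ; pick H2
  add 104.116.237.0/24 -> H1 at depth 24
  add 104.0.0.0/8 -> H3 at depth 8
  Q 195.2.213.212: descend 11000011000000101101010111010100 ; hops seen [H3,H2,H2] ; pick H2

== LOOKUPS ==
["H0","H0","H2","H0","H2","H2","H2"]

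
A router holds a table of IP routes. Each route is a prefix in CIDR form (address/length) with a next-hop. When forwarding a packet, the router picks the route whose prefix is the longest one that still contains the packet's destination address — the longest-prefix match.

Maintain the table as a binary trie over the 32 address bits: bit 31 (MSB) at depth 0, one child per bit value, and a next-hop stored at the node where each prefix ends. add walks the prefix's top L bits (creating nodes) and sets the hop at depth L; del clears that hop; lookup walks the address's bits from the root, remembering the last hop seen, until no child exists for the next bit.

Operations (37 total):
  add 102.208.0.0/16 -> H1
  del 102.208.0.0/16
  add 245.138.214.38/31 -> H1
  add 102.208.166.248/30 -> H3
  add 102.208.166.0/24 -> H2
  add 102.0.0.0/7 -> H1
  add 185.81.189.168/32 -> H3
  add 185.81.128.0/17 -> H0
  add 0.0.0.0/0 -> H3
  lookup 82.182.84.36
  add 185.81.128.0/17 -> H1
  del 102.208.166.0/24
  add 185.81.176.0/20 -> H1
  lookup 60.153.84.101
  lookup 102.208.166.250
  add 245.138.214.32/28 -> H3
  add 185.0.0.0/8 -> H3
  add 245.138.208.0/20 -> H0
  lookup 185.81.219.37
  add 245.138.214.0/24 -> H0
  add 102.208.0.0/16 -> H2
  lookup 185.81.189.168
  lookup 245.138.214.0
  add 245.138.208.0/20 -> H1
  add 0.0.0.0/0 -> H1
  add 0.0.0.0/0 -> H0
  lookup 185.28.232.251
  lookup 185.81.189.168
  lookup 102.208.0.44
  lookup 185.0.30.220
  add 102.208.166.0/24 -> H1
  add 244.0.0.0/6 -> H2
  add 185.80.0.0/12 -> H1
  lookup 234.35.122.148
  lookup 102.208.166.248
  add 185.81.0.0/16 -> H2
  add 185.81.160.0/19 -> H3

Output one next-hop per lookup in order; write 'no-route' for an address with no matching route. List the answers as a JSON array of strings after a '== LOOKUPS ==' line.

Process each operation:
  + 102.208.0.0/16 (H1) depth=16
  - 102.208.0.0/16 clear@16
  + 245.138.214.38/31 (H1) depth=31
  + 102.208.166.248/30 (H3) depth=30
  + 102.208.166.0/24 (H2) depth=24
  + 102.0.0.0/7 (H1) depth=7
  + 185.81.189.168/32 (H3) depth=32
  + 185.81.128.0/17 (H0) depth=17
  + 0.0.0.0/0 (H3) depth=0
  Q 82.182.84.36: descend 01 ; hops seen [H3] ; pick H3
  + 185.81.128.0/17 (H1) depth=17
  - 102.208.166.0/24 clear@24
  + 185.81.176.0/20 (H1) depth=20
  Q 60.153.84.101: descend 0 ; hops seen [H3] ; pick H3
  Q 102.208.166.250: descend 011001101101000010100110111110 ; hops seen [H3,H1,H3] ; pick H3
  + 245.138.214.32/28 (H3) depth=28
  + 185.0.0.0/8 (H3) depth=8
  + 245.138.208.0/20 (H0) depth=20
  Q 185.81.219.37: descend 10111001010100011 ; hops seen [H3,H3,H1] ; pick H1
  + 245.138.214.0/24 (H0) depth=24
  + 102.208.0.0/16 (H2) depth=16
  Q 185.81.189.168: descend 10111001010100011011110110101000 ; hops seen [H3,H3,H1,H1,H3] ; pick H3
  Q 245.138.214.0: descend 11110101100010101101011000 ; hops seen [H3,H0,H0] ; pick H0
  + 245.138.208.0/20 (H1) depth=20
  + 0.0.0.0/0 (H1) depth=0
  + 0.0.0.0/0 (H0) depth=0
  Q 185.28.232.251: descend 101110010 ; hops seen [H0,H3] ; pick H3
  Q 185.81.189.168: descend 10111001010100011011110110101000 ; hops seen [H0,H3,H1,H1,H3] ; pick H3
  Q 102.208.0.44: descend 0110011011010000 ; hops seen [H0,H1,H2] ; pick H2
  Q 185.0.30.220: descend 101110010 ; hops seen [H0,H3] ; pick H3
  + 102.208.166.0/24 (H1) depth=24
  + 244.0.0.0/6 (H2) depth=6
  + 185.80.0.0/12 (H1) depth=12
  Q 234.35.122.148: descend 111 ; hops seen [H0] ; pick H0
  Q 102.208.166.248: descend 011001101101000010100110111110 ; hops seen [H0,H1,H2,H1,H3] ; pick H3
  + 185.81.0.0/16 (H2) depth=16
  + 185.81.160.0/19 (H3) depth=19

== LOOKUPS ==
["H3","H3","H3","H1","H3","H0","H3","H3","H2","H3","H0","H3"]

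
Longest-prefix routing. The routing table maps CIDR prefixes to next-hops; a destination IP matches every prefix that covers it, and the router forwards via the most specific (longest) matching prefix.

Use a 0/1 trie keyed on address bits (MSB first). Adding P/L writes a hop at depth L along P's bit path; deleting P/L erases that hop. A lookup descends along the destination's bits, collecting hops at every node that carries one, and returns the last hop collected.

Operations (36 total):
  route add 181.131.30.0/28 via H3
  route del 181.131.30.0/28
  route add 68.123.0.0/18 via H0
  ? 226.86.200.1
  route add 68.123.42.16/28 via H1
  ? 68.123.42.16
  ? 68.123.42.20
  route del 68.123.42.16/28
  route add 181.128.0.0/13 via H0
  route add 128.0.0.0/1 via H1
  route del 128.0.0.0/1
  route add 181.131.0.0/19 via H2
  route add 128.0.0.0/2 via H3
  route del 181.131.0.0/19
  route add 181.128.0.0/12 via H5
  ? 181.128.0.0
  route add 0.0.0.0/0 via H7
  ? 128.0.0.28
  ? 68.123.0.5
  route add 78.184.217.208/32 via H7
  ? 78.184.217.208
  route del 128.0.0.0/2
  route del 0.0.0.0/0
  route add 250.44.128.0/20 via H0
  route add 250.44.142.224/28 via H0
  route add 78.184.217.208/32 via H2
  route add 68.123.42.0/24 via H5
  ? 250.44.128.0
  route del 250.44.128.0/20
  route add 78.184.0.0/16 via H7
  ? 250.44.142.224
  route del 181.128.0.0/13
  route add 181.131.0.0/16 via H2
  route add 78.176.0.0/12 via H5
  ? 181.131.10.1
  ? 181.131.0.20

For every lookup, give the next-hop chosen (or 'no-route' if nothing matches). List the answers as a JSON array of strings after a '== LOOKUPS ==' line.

Trace:
  add 181.131.30.0/28 -> H3 at depth 28
  - 181.131.30.0/28 clear@28
  add 68.123.0.0/18 -> H0 at depth 18
  lookup 226.86.200.1: bits 1 walk d0:-→d1:- -> no-route
  add 68.123.42.16/28 -> H1 at depth 28
  lookup 68.123.42.16: bits 0100010001111011001010100001 walk d0:-→d1:-→d2:-→d3:-→d4:-→d5:-→d6:-→d7:-→d8:-→d9:-→d10:-→d11:-→d12:-→d13:-→d14:-→d15:-→d16:-→d17:-→d18:H0→d19:-→d20:-→d21:-→d22:-→d23:-→d24:-→d25:-→d26:-→d27:-→d28:H1 -> H1
  lookup 68.123.42.20: bits 0100010001111011001010100001 walk d0:-→d1:-→d2:-→d3:-→d4:-→d5:-→d6:-→d7:-→d8:-→d9:-→d10:-→d11:-→d12:-→d13:-→d14:-→d15:-→d16:-→d17:-→d18:H0→d19:-→d20:-→d21:-→d22:-→d23:-→d24:-→d25:-→d26:-→d27:-→d28:H1 -> H1
  - 68.123.42.16/28 clear@28
  add 181.128.0.0/13 -> H0 at depth 13
  add 128.0.0.0/1 -> H1 at depth 1
  - 128.0.0.0/1 clear@1
  add 181.131.0.0/19 -> H2 at depth 19
  add 128.0.0.0/2 -> H3 at depth 2
  - 181.131.0.0/19 clear@19
  add 181.128.0.0/12 -> H5 at depth 12
  lookup 181.128.0.0: bits 10110101100000 walk d0:-→d1:-→d2:H3→d3:-→d4:-→d5:-→d6:-→d7:-→d8:-→d9:-→d10:-→d11:-→d12:H5→d13:H0→d14:- -> H0
  add 0.0.0.0/0 -> H7 at depth 0
  lookup 128.0.0.28: bits 10 walk d0:H7→d1:-→d2:H3 -> H3
  lookup 68.123.0.5: bits 010001000111101100 walk d0:H7→d1:-→d2:-→d3:-→d4:-→d5:-→d6:-→d7:-→d8:-→d9:-→d10:-→d11:-→d12:-→d13:-→d14:-→d15:-→d16:-→d17:-→d18:H0 -> H0
  add 78.184.217.208/32 -> H7 at depth 32
  lookup 78.184.217.208: bits 01001110101110001101100111010000 walk d0:H7→d1:-→d2:-→d3:-→d4:-→d5:-→d6:-→d7:-→d8:-→d9:-→d10:-→d11:-→d12:-→d13:-→d14:-→d15:-→d16:-→d17:-→d18:-→d19:-→d20:-→d21:-→d22:-→d23:-→d24:-→d25:-→d26:-→d27:-→d28:-→d29:-→d30:-→d31:-→d32:H7 -> H7
  - 128.0.0.0/2 clear@2
  - 0.0.0.0/0 clear@0
  add 250.44.128.0/20 -> H0 at depth 20
  add 250.44.142.224/28 -> H0 at depth 28
  add 78.184.217.208/32 -> H2 at depth 32
  add 68.123.42.0/24 -> H5 at depth 24
  lookup 250.44.128.0: bits 11111010001011001000 walk d0:-→d1:-→d2:-→d3:-→d4:-→d5:-→d6:-→d7:-→d8:-→d9:-→d10:-→d11:-→d12:-→d13:-→d14:-→d15:-→d16:-→d17:-→d18:-→d19:-→d20:H0 -> H0
  - 250.44.128.0/20 clear@20
  add 78.184.0.0/16 -> H7 at depth 16
  lookup 250.44.142.224: bits 1111101000101100100011101110 walk d0:-→d1:-→d2:-→d3:-→d4:-→d5:-→d6:-→d7:-→d8:-→d9:-→d10:-→d11:-→d12:-→d13:-→d14:-→d15:-→d16:-→d17:-→d18:-→d19:-→d20:-→d21:-→d22:-→d23:-→d24:-→d25:-→d26:-→d27:-→d28:H0 -> H0
  - 181.128.0.0/13 clear@13
  add 181.131.0.0/16 -> H2 at depth 16
  add 78.176.0.0/12 -> H5 at depth 12
  lookup 181.131.10.1: bits 1011010110000011000 walk d0:-→d1:-→d2:-→d3:-→d4:-→d5:-→d6:-→d7:-→d8:-→d9:-→d10:-→d11:-→d12:H5→d13:-→d14:-→d15:-→d16:H2→d17:-→d18:-→d19:- -> H2
  lookup 181.131.0.20: bits 1011010110000011000 walk d0:-→d1:-→d2:-→d3:-→d4:-→d5:-→d6:-→d7:-→d8:-→d9:-→d10:-→d11:-→d12:H5→d13:-→d14:-→d15:-→d16:H2→d17:-→d18:-→d19:- -> H2

== LOOKUPS ==
["no-route","H1","H1","H0","H3","H0","H7","H0","H0","H2","H2"]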